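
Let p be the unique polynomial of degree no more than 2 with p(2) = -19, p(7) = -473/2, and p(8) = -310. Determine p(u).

p(u) = -5u^2 + (3/2)u - 2

Write p(u) = au^2 + bu + c. Substituting each data point gives a linear system:
  4a + 2b + c = -19
  49a + 7b + c = -473/2
  64a + 8b + c = -310
Solving the system yields a = -5, b = 3/2, c = -2.
So p(u) = -5u² + (3/2)u - 2.
Check: p(8) = -310. ✓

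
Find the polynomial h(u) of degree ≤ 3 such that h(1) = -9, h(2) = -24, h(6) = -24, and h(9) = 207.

h(u) = u^3 - 6u^2 - 4u

Write h(u) = au^3 + bu^2 + cu + d. Substituting each data point gives a linear system:
  a + b + c + d = -9
  8a + 4b + 2c + d = -24
  216a + 36b + 6c + d = -24
  729a + 81b + 9c + d = 207
Solving the system yields a = 1, b = -6, c = -4, d = 0.
So h(u) = u^3 - 6u^2 - 4u.
Check: h(6) = -24. ✓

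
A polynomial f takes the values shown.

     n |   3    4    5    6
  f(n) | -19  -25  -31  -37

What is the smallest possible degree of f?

Divided differences on the nodes 3, 4, 5, 6:
  order 0: -19  -25  -31  -37
  order 1: -6  -6  -6
  order 2: 0  0
  order 3: 0
The order-1 divided differences are all -6 (nonzero) and every higher order vanishes, so the data lies on a polynomial of degree exactly 1.

1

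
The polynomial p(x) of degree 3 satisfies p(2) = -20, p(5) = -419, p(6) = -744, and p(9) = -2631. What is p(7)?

-1205

Using the Lagrange interpolation formula with nodes 2, 5, 6, 9:
  L_0(x) = (x - 5)(x - 6)(x - 9) / -84
  L_1(x) = (x - 2)(x - 6)(x - 9) / 12
  L_2(x) = (x - 2)(x - 5)(x - 9) / -12
  L_3(x) = (x - 2)(x - 5)(x - 6) / 84
Then p(x) = -20·L_0(x) - 419·L_1(x) - 744·L_2(x) - 2631·L_3(x).
Expanding and collecting terms gives p(x) = -4x^3 + 4x^2 - 5x + 6.
Evaluating at x = 7: p(7) = -1205.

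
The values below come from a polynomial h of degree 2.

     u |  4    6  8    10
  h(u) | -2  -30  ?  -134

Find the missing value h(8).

-74

On equispaced nodes a degree-2 polynomial has vanishing third forward difference, so
  - h(4) + 3·h(6) - 3·h(8) + h(10) = 0.
Substituting the known values and solving for h(8):
  -3·h(8) = 222
  h(8) = -74.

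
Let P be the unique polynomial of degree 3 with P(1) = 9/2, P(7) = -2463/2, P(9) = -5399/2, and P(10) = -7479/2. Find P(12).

-13103/2

Using the Lagrange interpolation formula with nodes 1, 7, 9, 10:
  L_0(x) = (x - 7)(x - 9)(x - 10) / -432
  L_1(x) = (x - 1)(x - 9)(x - 10) / 36
  L_2(x) = (x - 1)(x - 7)(x - 10) / -16
  L_3(x) = (x - 1)(x - 7)(x - 9) / 27
Then P(x) = 9/2·L_0(x) - 2463/2·L_1(x) - 5399/2·L_2(x) - 7479/2·L_3(x).
Expanding and collecting terms gives P(x) = -4x^3 + 2x^2 + 6x + 1/2.
Evaluating at x = 12: P(12) = -13103/2.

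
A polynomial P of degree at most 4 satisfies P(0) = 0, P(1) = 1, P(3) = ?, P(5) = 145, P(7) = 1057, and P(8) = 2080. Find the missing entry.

-15

The 5 known points determine the degree-4 polynomial uniquely.
Write P(n) = an^4 + bn^3 + cn^2 + dn + e. Substituting each data point gives a linear system:
  e = 0
  a + b + c + d + e = 1
  625a + 125b + 25c + 5d + e = 145
  2401a + 343b + 49c + 7d + e = 1057
  4096a + 512b + 64c + 8d + e = 2080
Solving the system yields a = 1, b = -4, c = 0, d = 4, e = 0.
So P(n) = n^4 - 4n^3 + 4n.
Then P(3) = -15.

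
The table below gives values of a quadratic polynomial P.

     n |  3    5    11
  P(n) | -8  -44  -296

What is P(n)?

Write P(n) = an^2 + bn + c. Substituting each data point gives a linear system:
  9a + 3b + c = -8
  25a + 5b + c = -44
  121a + 11b + c = -296
Solving the system yields a = -3, b = 6, c = 1.
So P(n) = -3n^2 + 6n + 1.
Check: P(5) = -44. ✓

P(n) = -3n^2 + 6n + 1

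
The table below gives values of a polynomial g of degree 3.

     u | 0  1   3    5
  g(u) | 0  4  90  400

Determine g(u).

Using the Lagrange interpolation formula with nodes 0, 1, 3, 5:
  L_0(u) = (u - 1)(u - 3)(u - 5) / -15
  L_1(u) = u(u - 3)(u - 5) / 8
  L_2(u) = u(u - 1)(u - 5) / -12
  L_3(u) = u(u - 1)(u - 3) / 40
Then g(u) = 0·L_0(u) + 4·L_1(u) + 90·L_2(u) + 400·L_3(u).
Expanding and collecting terms gives g(u) = 3u^3 + u^2.
Check: g(0) = 0. ✓

g(u) = 3u^3 + u^2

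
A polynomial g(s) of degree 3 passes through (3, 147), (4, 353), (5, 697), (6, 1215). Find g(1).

5

Forward differences of the values at s = 3, 4, 5, 6:
  g  : 147  353  697  1215
  Δ  : 206  344  518
  Δ^2: 138  174
  Δ^3: 36
The third differences are constant, confirming degree 3.
Interpolating (Newton forward form) and evaluating at s = 1 gives g(1) = 5.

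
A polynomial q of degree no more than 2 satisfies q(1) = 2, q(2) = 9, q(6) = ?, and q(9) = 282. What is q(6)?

The 3 known points determine the degree-2 polynomial uniquely.
Write q(u) = au^2 + bu + c. Substituting each data point gives a linear system:
  a + b + c = 2
  4a + 2b + c = 9
  81a + 9b + c = 282
Solving the system yields a = 4, b = -5, c = 3.
So q(u) = 4u^2 - 5u + 3.
Then q(6) = 117.

117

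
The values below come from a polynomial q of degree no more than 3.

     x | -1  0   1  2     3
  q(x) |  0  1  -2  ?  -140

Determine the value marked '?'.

On equispaced nodes a degree-3 polynomial has vanishing fourth forward difference, so
  q(-1) - 4·q(0) + 6·q(1) - 4·q(2) + q(3) = 0.
Substituting the known values and solving for q(2):
  -4·q(2) = 156
  q(2) = -39.

-39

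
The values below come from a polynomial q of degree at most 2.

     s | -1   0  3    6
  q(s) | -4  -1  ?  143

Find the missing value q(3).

The 3 known points determine the degree-2 polynomial uniquely.
Write q(s) = as^2 + bs + c. Substituting each data point gives a linear system:
  a - b + c = -4
  c = -1
  36a + 6b + c = 143
Solving the system yields a = 3, b = 6, c = -1.
So q(s) = 3s^2 + 6s - 1.
Then q(3) = 44.

44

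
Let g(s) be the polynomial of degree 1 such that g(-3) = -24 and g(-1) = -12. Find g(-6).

-42

Write g(s) = as + b. Substituting each data point gives a linear system:
  -3a + b = -24
  -a + b = -12
Solving the system yields a = 6, b = -6.
So g(s) = 6s - 6.
Then g(-6) = -42.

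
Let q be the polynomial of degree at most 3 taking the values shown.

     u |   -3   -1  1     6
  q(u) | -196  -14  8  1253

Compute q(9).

Write q(u) = au^3 + bu^2 + cu + d. Substituting each data point gives a linear system:
  -27a + 9b - 3c + d = -196
  -a + b - c + d = -14
  a + b + c + d = 8
  216a + 36b + 6c + d = 1253
Solving the system yields a = 6, b = -2, c = 5, d = -1.
So q(u) = 6u^3 - 2u^2 + 5u - 1.
Then q(9) = 4256.

4256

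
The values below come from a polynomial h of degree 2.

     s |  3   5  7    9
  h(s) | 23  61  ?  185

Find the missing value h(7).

The 3 known points determine the degree-2 polynomial uniquely.
Write h(s) = as^2 + bs + c. Substituting each data point gives a linear system:
  9a + 3b + c = 23
  25a + 5b + c = 61
  81a + 9b + c = 185
Solving the system yields a = 2, b = 3, c = -4.
So h(s) = 2s^2 + 3s - 4.
Then h(7) = 115.

115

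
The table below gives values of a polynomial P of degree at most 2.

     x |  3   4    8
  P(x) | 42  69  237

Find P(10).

357

Using the Lagrange interpolation formula with nodes 3, 4, 8:
  L_0(x) = (x - 4)(x - 8) / 5
  L_1(x) = (x - 3)(x - 8) / -4
  L_2(x) = (x - 3)(x - 4) / 20
Then P(x) = 42·L_0(x) + 69·L_1(x) + 237·L_2(x).
Expanding and collecting terms gives P(x) = 3x^2 + 6x - 3.
Evaluating at x = 10: P(10) = 357.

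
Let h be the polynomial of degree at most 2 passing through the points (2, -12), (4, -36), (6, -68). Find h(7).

Write h(t) = at^2 + bt + c. Substituting each data point gives a linear system:
  4a + 2b + c = -12
  16a + 4b + c = -36
  36a + 6b + c = -68
Solving the system yields a = -1, b = -6, c = 4.
So h(t) = -t^2 - 6t + 4.
Then h(7) = -87.

-87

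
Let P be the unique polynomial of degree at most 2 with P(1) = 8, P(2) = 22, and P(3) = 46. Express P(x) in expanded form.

P(x) = 5x^2 - x + 4

Using the Lagrange interpolation formula with nodes 1, 2, 3:
  L_0(x) = (x - 2)(x - 3) / 2
  L_1(x) = (x - 1)(x - 3) / -1
  L_2(x) = (x - 1)(x - 2) / 2
Then P(x) = 8·L_0(x) + 22·L_1(x) + 46·L_2(x).
Expanding and collecting terms gives P(x) = 5x^2 - x + 4.
Check: P(3) = 46. ✓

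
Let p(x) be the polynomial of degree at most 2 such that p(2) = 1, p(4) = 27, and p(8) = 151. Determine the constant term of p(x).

-1

Write p(x) = ax^2 + bx + c. Substituting each data point gives a linear system:
  4a + 2b + c = 1
  16a + 4b + c = 27
  64a + 8b + c = 151
Solving the system yields a = 3, b = -5, c = -1.
So p(x) = 3x² - 5x - 1.
The constant term is -1.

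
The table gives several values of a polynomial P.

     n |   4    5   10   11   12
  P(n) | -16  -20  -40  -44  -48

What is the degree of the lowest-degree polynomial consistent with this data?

Divided differences on the nodes 4, 5, 10, 11, 12:
  order 0: -16  -20  -40  -44  -48
  order 1: -4  -4  -4  -4
  order 2: 0  0  0
  order 3: 0  0
  order 4: 0
The order-1 divided differences are all -4 (nonzero) and every higher order vanishes, so the data lies on a polynomial of degree exactly 1.

1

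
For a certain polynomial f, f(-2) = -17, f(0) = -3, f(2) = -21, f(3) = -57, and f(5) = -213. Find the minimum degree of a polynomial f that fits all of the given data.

3

Divided differences on the nodes -2, 0, 2, 3, 5:
  order 0: -17  -3  -21  -57  -213
  order 1: 7  -9  -36  -78
  order 2: -4  -9  -14
  order 3: -1  -1
  order 4: 0
The order-3 divided differences are all -1 (nonzero) and every higher order vanishes, so the data lies on a polynomial of degree exactly 3.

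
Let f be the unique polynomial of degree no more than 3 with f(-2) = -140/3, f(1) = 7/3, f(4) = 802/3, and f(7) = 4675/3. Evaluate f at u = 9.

3389

Forward differences of the values at u = -2, 1, 4, 7:
  f  : -140/3  7/3  802/3  4675/3
  Δ  : 49  265  1291
  Δ^2: 216  1026
  Δ^3: 810
The third differences are constant, confirming degree 3.
Interpolating (Newton forward form) and evaluating at u = 9 gives f(9) = 3389.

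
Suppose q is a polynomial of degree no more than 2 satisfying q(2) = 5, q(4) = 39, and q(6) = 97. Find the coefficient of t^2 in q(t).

Write q(t) = at^2 + bt + c. Substituting each data point gives a linear system:
  4a + 2b + c = 5
  16a + 4b + c = 39
  36a + 6b + c = 97
Solving the system yields a = 3, b = -1, c = -5.
So q(t) = 3t² - t - 5.
The leading coefficient is 3.

3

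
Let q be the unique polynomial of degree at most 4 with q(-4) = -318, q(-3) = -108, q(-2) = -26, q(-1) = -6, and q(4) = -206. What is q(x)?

q(x) = -x^4 + x^3 - 2x - 6

Write q(x) = ax^4 + bx^3 + cx^2 + dx + e. Substituting each data point gives a linear system:
  256a - 64b + 16c - 4d + e = -318
  81a - 27b + 9c - 3d + e = -108
  16a - 8b + 4c - 2d + e = -26
  a - b + c - d + e = -6
  256a + 64b + 16c + 4d + e = -206
Solving the system yields a = -1, b = 1, c = 0, d = -2, e = -6.
So q(x) = -x^4 + x^3 - 2x - 6.
Check: q(4) = -206. ✓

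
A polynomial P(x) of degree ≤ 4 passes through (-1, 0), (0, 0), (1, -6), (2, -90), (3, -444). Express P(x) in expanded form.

Using the Lagrange interpolation formula with nodes -1, 0, 1, 2, 3:
  L_0(x) = x(x - 1)(x - 2)(x - 3) / 24
  L_1(x) = (x + 1)(x - 1)(x - 2)(x - 3) / -6
  L_2(x) = (x + 1)x(x - 2)(x - 3) / 4
  L_3(x) = (x + 1)x(x - 1)(x - 3) / -6
  L_4(x) = (x + 1)x(x - 1)(x - 2) / 24
Then P(x) = 0·L_0(x) + 0·L_1(x) - 6·L_2(x) - 90·L_3(x) - 444·L_4(x).
Expanding and collecting terms gives P(x) = -5x^4 - 2x^3 + 2x^2 - x.
Check: P(-1) = 0. ✓

P(x) = -5x^4 - 2x^3 + 2x^2 - x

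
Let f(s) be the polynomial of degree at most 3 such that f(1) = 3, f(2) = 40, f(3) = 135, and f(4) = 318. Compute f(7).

1695

Forward differences of the values at s = 1, 2, 3, 4:
  f  : 3  40  135  318
  Δ  : 37  95  183
  Δ^2: 58  88
  Δ^3: 30
The third differences are constant, confirming degree 3.
Interpolating (Newton forward form) and evaluating at s = 7 gives f(7) = 1695.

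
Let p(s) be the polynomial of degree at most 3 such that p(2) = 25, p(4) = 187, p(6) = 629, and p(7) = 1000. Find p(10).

Write p(s) = as^3 + bs^2 + cs + d. Substituting each data point gives a linear system:
  8a + 4b + 2c + d = 25
  64a + 16b + 4c + d = 187
  216a + 36b + 6c + d = 629
  343a + 49b + 7c + d = 1000
Solving the system yields a = 3, b = -1, c = 3, d = -1.
So p(s) = 3s³ - s² + 3s - 1.
Then p(10) = 2929.

2929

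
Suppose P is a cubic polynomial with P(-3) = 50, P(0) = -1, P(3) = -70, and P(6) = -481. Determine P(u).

P(u) = -2u^3 - u^2 - 2u - 1

Using the Lagrange interpolation formula with nodes -3, 0, 3, 6:
  L_0(u) = u(u - 3)(u - 6) / -162
  L_1(u) = (u + 3)(u - 3)(u - 6) / 54
  L_2(u) = (u + 3)u(u - 6) / -54
  L_3(u) = (u + 3)u(u - 3) / 162
Then P(u) = 50·L_0(u) - 1·L_1(u) - 70·L_2(u) - 481·L_3(u).
Expanding and collecting terms gives P(u) = -2u³ - u² - 2u - 1.
Check: P(3) = -70. ✓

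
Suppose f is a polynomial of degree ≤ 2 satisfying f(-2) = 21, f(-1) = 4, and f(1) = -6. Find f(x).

f(x) = 4x^2 - 5x - 5

Using the Lagrange interpolation formula with nodes -2, -1, 1:
  L_0(x) = (x + 1)(x - 1) / 3
  L_1(x) = (x + 2)(x - 1) / -2
  L_2(x) = (x + 2)(x + 1) / 6
Then f(x) = 21·L_0(x) + 4·L_1(x) - 6·L_2(x).
Expanding and collecting terms gives f(x) = 4x² - 5x - 5.
Check: f(-2) = 21. ✓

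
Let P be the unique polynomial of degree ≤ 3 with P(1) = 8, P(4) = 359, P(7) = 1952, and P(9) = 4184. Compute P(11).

7688

Using the Lagrange interpolation formula with nodes 1, 4, 7, 9:
  L_0(t) = (t - 4)(t - 7)(t - 9) / -144
  L_1(t) = (t - 1)(t - 7)(t - 9) / 45
  L_2(t) = (t - 1)(t - 4)(t - 9) / -36
  L_3(t) = (t - 1)(t - 4)(t - 7) / 80
Then P(t) = 8·L_0(t) + 359·L_1(t) + 1952·L_2(t) + 4184·L_3(t).
Expanding and collecting terms gives P(t) = 6t³ - 3t² + 6t - 1.
Evaluating at t = 11: P(11) = 7688.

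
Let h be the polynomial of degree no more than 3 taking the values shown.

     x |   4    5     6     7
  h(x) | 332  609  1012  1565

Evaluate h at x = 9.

Write h(x) = ax^3 + bx^2 + cx + d. Substituting each data point gives a linear system:
  64a + 16b + 4c + d = 332
  125a + 25b + 5c + d = 609
  216a + 36b + 6c + d = 1012
  343a + 49b + 7c + d = 1565
Solving the system yields a = 4, b = 3, c = 6, d = 4.
So h(x) = 4x³ + 3x² + 6x + 4.
Then h(9) = 3217.

3217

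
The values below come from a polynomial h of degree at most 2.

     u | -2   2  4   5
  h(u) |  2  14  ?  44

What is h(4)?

The 3 known points determine the degree-2 polynomial uniquely.
Write h(u) = au^2 + bu + c. Substituting each data point gives a linear system:
  4a - 2b + c = 2
  4a + 2b + c = 14
  25a + 5b + c = 44
Solving the system yields a = 1, b = 3, c = 4.
So h(u) = u^2 + 3u + 4.
Then h(4) = 32.

32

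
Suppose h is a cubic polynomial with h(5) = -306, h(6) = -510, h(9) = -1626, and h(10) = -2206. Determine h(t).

h(t) = -2t^3 - 2t^2 - 6

Write h(t) = at^3 + bt^2 + ct + d. Substituting each data point gives a linear system:
  125a + 25b + 5c + d = -306
  216a + 36b + 6c + d = -510
  729a + 81b + 9c + d = -1626
  1000a + 100b + 10c + d = -2206
Solving the system yields a = -2, b = -2, c = 0, d = -6.
So h(t) = -2t³ - 2t² - 6.
Check: h(6) = -510. ✓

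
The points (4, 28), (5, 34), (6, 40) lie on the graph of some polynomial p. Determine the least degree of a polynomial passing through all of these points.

1

Forward differences of the values at u = 4, 5, 6:
  p  : 28  34  40
  Δ  : 6  6
  Δ^2: 0
The first differences are constant (6) and nonzero, while all higher differences vanish, so the minimal degree is 1.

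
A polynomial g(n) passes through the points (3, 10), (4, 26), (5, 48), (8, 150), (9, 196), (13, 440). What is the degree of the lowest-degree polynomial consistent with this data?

2

Divided differences on the nodes 3, 4, 5, 8, 9, 13:
  order 0: 10  26  48  150  196  440
  order 1: 16  22  34  46  61
  order 2: 3  3  3  3
  order 3: 0  0  0
  order 4: 0  0
  order 5: 0
The order-2 divided differences are all 3 (nonzero) and every higher order vanishes, so the data lies on a polynomial of degree exactly 2.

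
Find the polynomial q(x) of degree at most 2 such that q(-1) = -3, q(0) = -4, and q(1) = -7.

Using the Lagrange interpolation formula with nodes -1, 0, 1:
  L_0(x) = x(x - 1) / 2
  L_1(x) = (x + 1)(x - 1) / -1
  L_2(x) = (x + 1)x / 2
Then q(x) = -3·L_0(x) - 4·L_1(x) - 7·L_2(x).
Expanding and collecting terms gives q(x) = -x² - 2x - 4.
Check: q(-1) = -3. ✓

q(x) = -x^2 - 2x - 4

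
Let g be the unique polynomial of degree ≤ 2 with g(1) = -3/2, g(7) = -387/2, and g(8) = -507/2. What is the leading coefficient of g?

Write g(s) = as^2 + bs + c. Substituting each data point gives a linear system:
  a + b + c = -3/2
  49a + 7b + c = -387/2
  64a + 8b + c = -507/2
Solving the system yields a = -4, b = 0, c = 5/2.
So g(s) = -4s² + 5/2.
The leading coefficient is -4.

-4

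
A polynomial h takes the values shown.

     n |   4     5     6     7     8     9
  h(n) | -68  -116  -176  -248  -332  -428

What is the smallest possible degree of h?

2

Forward differences of the values at n = 4, 5, 6, 7, 8, 9:
  h  : -68  -116  -176  -248  -332  -428
  Δ  : -48  -60  -72  -84  -96
  Δ^2: -12  -12  -12  -12
  Δ^3: 0  0  0
  Δ^4: 0  0
  Δ^5: 0
The second differences are constant (-12) and nonzero, while all higher differences vanish, so the minimal degree is 2.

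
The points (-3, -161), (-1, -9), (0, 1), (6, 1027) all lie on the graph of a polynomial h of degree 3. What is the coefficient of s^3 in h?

5

Write h(s) = as^3 + bs^2 + cs + d. Substituting each data point gives a linear system:
  -27a + 9b - 3c + d = -161
  -a + b - c + d = -9
  d = 1
  216a + 36b + 6c + d = 1027
Solving the system yields a = 5, b = -2, c = 3, d = 1.
So h(s) = 5s³ - 2s² + 3s + 1.
The leading coefficient is 5.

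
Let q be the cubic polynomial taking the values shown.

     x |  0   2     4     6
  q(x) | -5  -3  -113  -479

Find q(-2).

25

Write q(x) = ax^3 + bx^2 + cx + d. Substituting each data point gives a linear system:
  d = -5
  8a + 4b + 2c + d = -3
  64a + 16b + 4c + d = -113
  216a + 36b + 6c + d = -479
Solving the system yields a = -3, b = 4, c = 5, d = -5.
So q(x) = -3x³ + 4x² + 5x - 5.
Then q(-2) = 25.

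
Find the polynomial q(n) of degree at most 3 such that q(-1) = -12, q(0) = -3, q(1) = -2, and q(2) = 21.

q(n) = 5n^3 - 4n^2 - 3

Write q(n) = an^3 + bn^2 + cn + d. Substituting each data point gives a linear system:
  -a + b - c + d = -12
  d = -3
  a + b + c + d = -2
  8a + 4b + 2c + d = 21
Solving the system yields a = 5, b = -4, c = 0, d = -3.
So q(n) = 5n^3 - 4n^2 - 3.
Check: q(-1) = -12. ✓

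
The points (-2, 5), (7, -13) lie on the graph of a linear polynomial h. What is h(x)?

h(x) = -2x + 1

Write h(x) = ax + b. Substituting each data point gives a linear system:
  -2a + b = 5
  7a + b = -13
Solving the system yields a = -2, b = 1.
So h(x) = -2x + 1.
Check: h(7) = -13. ✓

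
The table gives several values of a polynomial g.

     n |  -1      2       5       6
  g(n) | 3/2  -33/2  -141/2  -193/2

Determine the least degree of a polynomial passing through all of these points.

2

Divided differences on the nodes -1, 2, 5, 6:
  order 0: 3/2  -33/2  -141/2  -193/2
  order 1: -6  -18  -26
  order 2: -2  -2
  order 3: 0
The order-2 divided differences are all -2 (nonzero) and every higher order vanishes, so the data lies on a polynomial of degree exactly 2.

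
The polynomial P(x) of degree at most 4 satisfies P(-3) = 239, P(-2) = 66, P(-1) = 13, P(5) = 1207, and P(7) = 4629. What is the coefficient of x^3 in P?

-1

Write P(x) = ax^4 + bx^3 + cx^2 + dx + e. Substituting each data point gives a linear system:
  81a - 27b + 9c - 3d + e = 239
  16a - 8b + 4c - 2d + e = 66
  a - b + c - d + e = 13
  625a + 125b + 25c + 5d + e = 1207
  2401a + 343b + 49c + 7d + e = 4629
Solving the system yields a = 2, b = -1, c = 4, d = -4, e = 2.
So P(x) = 2x⁴ - x³ + 4x² - 4x + 2.
The coefficient of x^3 is -1.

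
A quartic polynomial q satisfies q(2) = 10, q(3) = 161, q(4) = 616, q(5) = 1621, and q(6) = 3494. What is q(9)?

Forward differences of the values at u = 2, 3, 4, 5, 6:
  q  : 10  161  616  1621  3494
  Δ  : 151  455  1005  1873
  Δ^2: 304  550  868
  Δ^3: 246  318
  Δ^4: 72
The fourth differences are constant, confirming degree 4.
Interpolating (Newton forward form) and evaluating at u = 9 gives q(9) = 18581.

18581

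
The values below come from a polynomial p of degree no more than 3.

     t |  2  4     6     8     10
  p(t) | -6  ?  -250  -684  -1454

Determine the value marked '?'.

On equispaced nodes a degree-3 polynomial has vanishing fourth forward difference, so
  p(2) - 4·p(4) + 6·p(6) - 4·p(8) + p(10) = 0.
Substituting the known values and solving for p(4):
  -4·p(4) = 224
  p(4) = -56.

-56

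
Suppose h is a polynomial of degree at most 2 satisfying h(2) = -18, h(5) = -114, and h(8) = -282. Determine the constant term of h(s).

6

Write h(s) = as^2 + bs + c. Substituting each data point gives a linear system:
  4a + 2b + c = -18
  25a + 5b + c = -114
  64a + 8b + c = -282
Solving the system yields a = -4, b = -4, c = 6.
So h(s) = -4s^2 - 4s + 6.
The constant term is 6.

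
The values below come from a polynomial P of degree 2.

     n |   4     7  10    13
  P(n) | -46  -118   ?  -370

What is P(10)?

On equispaced nodes a degree-2 polynomial has vanishing third forward difference, so
  - P(4) + 3·P(7) - 3·P(10) + P(13) = 0.
Substituting the known values and solving for P(10):
  -3·P(10) = 678
  P(10) = -226.

-226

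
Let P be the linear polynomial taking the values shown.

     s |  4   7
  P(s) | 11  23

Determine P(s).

Using the Lagrange interpolation formula with nodes 4, 7:
  L_0(s) = (s - 7) / -3
  L_1(s) = (s - 4) / 3
Then P(s) = 11·L_0(s) + 23·L_1(s).
Expanding and collecting terms gives P(s) = 4s - 5.
Check: P(7) = 23. ✓

P(s) = 4s - 5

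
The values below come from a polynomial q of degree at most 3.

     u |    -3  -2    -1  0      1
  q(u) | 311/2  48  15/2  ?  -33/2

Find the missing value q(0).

On equispaced nodes a degree-3 polynomial has vanishing fourth forward difference, so
  q(-3) - 4·q(-2) + 6·q(-1) - 4·q(0) + q(1) = 0.
Substituting the known values and solving for q(0):
  -4·q(0) = 8
  q(0) = -2.

-2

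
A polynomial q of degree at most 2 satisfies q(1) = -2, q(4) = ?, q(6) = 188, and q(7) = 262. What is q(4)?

The 3 known points determine the degree-2 polynomial uniquely.
Write q(n) = an^2 + bn + c. Substituting each data point gives a linear system:
  a + b + c = -2
  36a + 6b + c = 188
  49a + 7b + c = 262
Solving the system yields a = 6, b = -4, c = -4.
So q(n) = 6n² - 4n - 4.
Then q(4) = 76.

76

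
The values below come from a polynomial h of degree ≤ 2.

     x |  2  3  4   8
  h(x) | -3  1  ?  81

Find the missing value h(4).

9

The 3 known points determine the degree-2 polynomial uniquely.
Write h(x) = ax^2 + bx + c. Substituting each data point gives a linear system:
  4a + 2b + c = -3
  9a + 3b + c = 1
  64a + 8b + c = 81
Solving the system yields a = 2, b = -6, c = 1.
So h(x) = 2x² - 6x + 1.
Then h(4) = 9.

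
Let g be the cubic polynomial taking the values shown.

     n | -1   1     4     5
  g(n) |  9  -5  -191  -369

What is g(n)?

g(n) = -3n^3 + n^2 - 4n + 1

Write g(n) = an^3 + bn^2 + cn + d. Substituting each data point gives a linear system:
  -a + b - c + d = 9
  a + b + c + d = -5
  64a + 16b + 4c + d = -191
  125a + 25b + 5c + d = -369
Solving the system yields a = -3, b = 1, c = -4, d = 1.
So g(n) = -3n^3 + n^2 - 4n + 1.
Check: g(-1) = 9. ✓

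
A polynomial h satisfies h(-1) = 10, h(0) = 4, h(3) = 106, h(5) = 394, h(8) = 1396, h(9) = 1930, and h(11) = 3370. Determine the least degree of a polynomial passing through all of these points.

Divided differences on the nodes -1, 0, 3, 5, 8, 9, 11:
  order 0: 10  4  106  394  1396  1930  3370
  order 1: -6  34  144  334  534  720
  order 2: 10  22  38  50  62
  order 3: 2  2  2  2
  order 4: 0  0  0
  order 5: 0  0
  order 6: 0
The order-3 divided differences are all 2 (nonzero) and every higher order vanishes, so the data lies on a polynomial of degree exactly 3.

3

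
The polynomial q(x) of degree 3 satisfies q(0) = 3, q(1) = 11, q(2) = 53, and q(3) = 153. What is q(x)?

Write q(x) = ax^3 + bx^2 + cx + d. Substituting each data point gives a linear system:
  d = 3
  a + b + c + d = 11
  8a + 4b + 2c + d = 53
  27a + 9b + 3c + d = 153
Solving the system yields a = 4, b = 5, c = -1, d = 3.
So q(x) = 4x^3 + 5x^2 - x + 3.
Check: q(3) = 153. ✓

q(x) = 4x^3 + 5x^2 - x + 3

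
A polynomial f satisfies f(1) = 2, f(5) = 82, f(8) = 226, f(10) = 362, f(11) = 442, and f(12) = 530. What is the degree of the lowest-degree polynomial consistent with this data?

2

Divided differences on the nodes 1, 5, 8, 10, 11, 12:
  order 0: 2  82  226  362  442  530
  order 1: 20  48  68  80  88
  order 2: 4  4  4  4
  order 3: 0  0  0
  order 4: 0  0
  order 5: 0
The order-2 divided differences are all 4 (nonzero) and every higher order vanishes, so the data lies on a polynomial of degree exactly 2.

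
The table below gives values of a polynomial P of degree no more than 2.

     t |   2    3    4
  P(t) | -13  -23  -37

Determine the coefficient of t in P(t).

0

Write P(t) = at^2 + bt + c. Substituting each data point gives a linear system:
  4a + 2b + c = -13
  9a + 3b + c = -23
  16a + 4b + c = -37
Solving the system yields a = -2, b = 0, c = -5.
So P(t) = -2t² - 5.
The coefficient of t is 0.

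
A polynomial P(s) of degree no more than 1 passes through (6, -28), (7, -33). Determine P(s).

Using the Lagrange interpolation formula with nodes 6, 7:
  L_0(s) = (s - 7) / -1
  L_1(s) = (s - 6) / 1
Then P(s) = -28·L_0(s) - 33·L_1(s).
Expanding and collecting terms gives P(s) = -5s + 2.
Check: P(6) = -28. ✓

P(s) = -5s + 2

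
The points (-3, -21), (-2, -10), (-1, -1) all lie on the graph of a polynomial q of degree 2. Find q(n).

Write q(n) = an^2 + bn + c. Substituting each data point gives a linear system:
  9a - 3b + c = -21
  4a - 2b + c = -10
  a - b + c = -1
Solving the system yields a = -1, b = 6, c = 6.
So q(n) = -n^2 + 6n + 6.
Check: q(-2) = -10. ✓

q(n) = -n^2 + 6n + 6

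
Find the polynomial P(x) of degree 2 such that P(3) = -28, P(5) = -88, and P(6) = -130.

P(x) = -4x^2 + 2x + 2

Using the Lagrange interpolation formula with nodes 3, 5, 6:
  L_0(x) = (x - 5)(x - 6) / 6
  L_1(x) = (x - 3)(x - 6) / -2
  L_2(x) = (x - 3)(x - 5) / 3
Then P(x) = -28·L_0(x) - 88·L_1(x) - 130·L_2(x).
Expanding and collecting terms gives P(x) = -4x^2 + 2x + 2.
Check: P(5) = -88. ✓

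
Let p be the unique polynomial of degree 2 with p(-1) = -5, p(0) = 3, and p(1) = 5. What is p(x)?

p(x) = -3x^2 + 5x + 3

Write p(x) = ax^2 + bx + c. Substituting each data point gives a linear system:
  a - b + c = -5
  c = 3
  a + b + c = 5
Solving the system yields a = -3, b = 5, c = 3.
So p(x) = -3x^2 + 5x + 3.
Check: p(-1) = -5. ✓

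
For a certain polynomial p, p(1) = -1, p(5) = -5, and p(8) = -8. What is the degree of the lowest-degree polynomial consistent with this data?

Divided differences on the nodes 1, 5, 8:
  order 0: -1  -5  -8
  order 1: -1  -1
  order 2: 0
The order-1 divided differences are all -1 (nonzero) and every higher order vanishes, so the data lies on a polynomial of degree exactly 1.

1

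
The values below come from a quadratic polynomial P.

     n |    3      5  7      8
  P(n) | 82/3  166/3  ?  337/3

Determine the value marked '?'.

274/3

The 3 known points determine the degree-2 polynomial uniquely.
Write P(n) = an^2 + bn + c. Substituting each data point gives a linear system:
  9a + 3b + c = 82/3
  25a + 5b + c = 166/3
  64a + 8b + c = 337/3
Solving the system yields a = 1, b = 6, c = 1/3.
So P(n) = n² + 6n + 1/3.
Then P(7) = 274/3.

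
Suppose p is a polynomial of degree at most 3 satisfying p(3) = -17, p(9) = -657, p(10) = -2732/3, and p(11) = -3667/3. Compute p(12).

-1598

Write p(n) = an^3 + bn^2 + cn + d. Substituting each data point gives a linear system:
  27a + 9b + 3c + d = -17
  729a + 81b + 9c + d = -657
  1000a + 100b + 10c + d = -2732/3
  1331a + 121b + 11c + d = -3667/3
Solving the system yields a = -1, b = 1, c = -5/3, d = 6.
So p(n) = -n^3 + n^2 - (5/3)n + 6.
Then p(12) = -1598.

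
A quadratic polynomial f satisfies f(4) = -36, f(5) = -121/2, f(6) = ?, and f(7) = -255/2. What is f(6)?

The 3 known points determine the degree-2 polynomial uniquely.
Write f(t) = at^2 + bt + c. Substituting each data point gives a linear system:
  16a + 4b + c = -36
  25a + 5b + c = -121/2
  49a + 7b + c = -255/2
Solving the system yields a = -3, b = 5/2, c = 2.
So f(t) = -3t^2 + (5/2)t + 2.
Then f(6) = -91.

-91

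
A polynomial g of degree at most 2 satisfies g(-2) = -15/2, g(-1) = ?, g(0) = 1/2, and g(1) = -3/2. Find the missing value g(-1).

-3/2

On equispaced nodes a degree-2 polynomial has vanishing third forward difference, so
  - g(-2) + 3·g(-1) - 3·g(0) + g(1) = 0.
Substituting the known values and solving for g(-1):
  3·g(-1) = -9/2
  g(-1) = -3/2.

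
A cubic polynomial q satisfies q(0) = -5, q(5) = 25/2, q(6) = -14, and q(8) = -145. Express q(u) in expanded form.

Write q(u) = au^3 + bu^2 + cu + d. Substituting each data point gives a linear system:
  d = -5
  125a + 25b + 5c + d = 25/2
  216a + 36b + 6c + d = -14
  512a + 64b + 8c + d = -145
Solving the system yields a = -1, b = 6, c = -3/2, d = -5.
So q(u) = -u^3 + 6u^2 - (3/2)u - 5.
Check: q(0) = -5. ✓

q(u) = -u^3 + 6u^2 - (3/2)u - 5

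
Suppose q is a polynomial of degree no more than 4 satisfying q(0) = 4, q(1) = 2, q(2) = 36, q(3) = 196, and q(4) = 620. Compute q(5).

1494

Forward differences of the values at s = 0, 1, 2, 3, 4:
  q  : 4  2  36  196  620
  Δ  : -2  34  160  424
  Δ^2: 36  126  264
  Δ^3: 90  138
  Δ^4: 48
The fourth differences are constant, confirming degree 4.
Interpolating (Newton forward form) and evaluating at s = 5 gives q(5) = 1494.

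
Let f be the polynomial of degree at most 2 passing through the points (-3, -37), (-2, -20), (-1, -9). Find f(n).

Using the Lagrange interpolation formula with nodes -3, -2, -1:
  L_0(n) = (n + 2)(n + 1) / 2
  L_1(n) = (n + 3)(n + 1) / -1
  L_2(n) = (n + 3)(n + 2) / 2
Then f(n) = -37·L_0(n) - 20·L_1(n) - 9·L_2(n).
Expanding and collecting terms gives f(n) = -3n^2 + 2n - 4.
Check: f(-3) = -37. ✓

f(n) = -3n^2 + 2n - 4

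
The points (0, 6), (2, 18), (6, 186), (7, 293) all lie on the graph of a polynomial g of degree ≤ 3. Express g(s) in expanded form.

g(s) = s^3 - 2s^2 + 6s + 6

Using the Lagrange interpolation formula with nodes 0, 2, 6, 7:
  L_0(s) = (s - 2)(s - 6)(s - 7) / -84
  L_1(s) = s(s - 6)(s - 7) / 40
  L_2(s) = s(s - 2)(s - 7) / -24
  L_3(s) = s(s - 2)(s - 6) / 35
Then g(s) = 6·L_0(s) + 18·L_1(s) + 186·L_2(s) + 293·L_3(s).
Expanding and collecting terms gives g(s) = s³ - 2s² + 6s + 6.
Check: g(7) = 293. ✓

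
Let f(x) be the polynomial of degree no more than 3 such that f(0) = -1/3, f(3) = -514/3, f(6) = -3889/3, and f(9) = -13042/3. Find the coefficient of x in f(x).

-6

Write f(x) = ax^3 + bx^2 + cx + d. Substituting each data point gives a linear system:
  d = -1/3
  27a + 9b + 3c + d = -514/3
  216a + 36b + 6c + d = -3889/3
  729a + 81b + 9c + d = -13042/3
Solving the system yields a = -6, b = 1, c = -6, d = -1/3.
So f(x) = -6x³ + x² - 6x - 1/3.
The coefficient of x is -6.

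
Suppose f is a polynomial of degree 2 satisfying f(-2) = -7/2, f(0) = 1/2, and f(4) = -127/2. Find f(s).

f(s) = -3s^2 - 4s + 1/2

Using the Lagrange interpolation formula with nodes -2, 0, 4:
  L_0(s) = s(s - 4) / 12
  L_1(s) = (s + 2)(s - 4) / -8
  L_2(s) = (s + 2)s / 24
Then f(s) = -7/2·L_0(s) + 1/2·L_1(s) - 127/2·L_2(s).
Expanding and collecting terms gives f(s) = -3s^2 - 4s + 1/2.
Check: f(4) = -127/2. ✓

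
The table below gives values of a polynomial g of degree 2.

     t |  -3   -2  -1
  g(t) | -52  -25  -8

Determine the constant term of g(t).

Write g(t) = at^2 + bt + c. Substituting each data point gives a linear system:
  9a - 3b + c = -52
  4a - 2b + c = -25
  a - b + c = -8
Solving the system yields a = -5, b = 2, c = -1.
So g(t) = -5t² + 2t - 1.
The constant term is -1.

-1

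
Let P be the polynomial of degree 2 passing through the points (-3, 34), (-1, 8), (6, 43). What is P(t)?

Write P(t) = at^2 + bt + c. Substituting each data point gives a linear system:
  9a - 3b + c = 34
  a - b + c = 8
  36a + 6b + c = 43
Solving the system yields a = 2, b = -5, c = 1.
So P(t) = 2t² - 5t + 1.
Check: P(6) = 43. ✓

P(t) = 2t^2 - 5t + 1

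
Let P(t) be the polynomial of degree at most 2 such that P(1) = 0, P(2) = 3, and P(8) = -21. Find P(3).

Write P(t) = at^2 + bt + c. Substituting each data point gives a linear system:
  a + b + c = 0
  4a + 2b + c = 3
  64a + 8b + c = -21
Solving the system yields a = -1, b = 6, c = -5.
So P(t) = -t² + 6t - 5.
Then P(3) = 4.

4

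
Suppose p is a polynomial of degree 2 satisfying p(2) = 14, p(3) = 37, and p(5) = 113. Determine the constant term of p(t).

-2

Write p(t) = at^2 + bt + c. Substituting each data point gives a linear system:
  4a + 2b + c = 14
  9a + 3b + c = 37
  25a + 5b + c = 113
Solving the system yields a = 5, b = -2, c = -2.
So p(t) = 5t² - 2t - 2.
The constant term is -2.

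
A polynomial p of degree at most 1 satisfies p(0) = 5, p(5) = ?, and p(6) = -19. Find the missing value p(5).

-15

The 2 known points determine the degree-1 polynomial uniquely.
Write p(n) = an + b. Substituting each data point gives a linear system:
  b = 5
  6a + b = -19
Solving the system yields a = -4, b = 5.
So p(n) = -4n + 5.
Then p(5) = -15.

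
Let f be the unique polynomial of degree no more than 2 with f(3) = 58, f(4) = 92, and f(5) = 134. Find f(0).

Using the Lagrange interpolation formula with nodes 3, 4, 5:
  L_0(x) = (x - 4)(x - 5) / 2
  L_1(x) = (x - 3)(x - 5) / -1
  L_2(x) = (x - 3)(x - 4) / 2
Then f(x) = 58·L_0(x) + 92·L_1(x) + 134·L_2(x).
Expanding and collecting terms gives f(x) = 4x^2 + 6x + 4.
Evaluating at x = 0: f(0) = 4.

4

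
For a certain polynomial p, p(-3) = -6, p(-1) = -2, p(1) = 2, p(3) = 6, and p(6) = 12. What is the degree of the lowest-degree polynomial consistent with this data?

Divided differences on the nodes -3, -1, 1, 3, 6:
  order 0: -6  -2  2  6  12
  order 1: 2  2  2  2
  order 2: 0  0  0
  order 3: 0  0
  order 4: 0
The order-1 divided differences are all 2 (nonzero) and every higher order vanishes, so the data lies on a polynomial of degree exactly 1.

1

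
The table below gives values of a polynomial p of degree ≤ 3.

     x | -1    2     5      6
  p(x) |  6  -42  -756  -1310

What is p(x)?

p(x) = -6x^3 - x^2 + 3x + 4

Using the Lagrange interpolation formula with nodes -1, 2, 5, 6:
  L_0(x) = (x - 2)(x - 5)(x - 6) / -126
  L_1(x) = (x + 1)(x - 5)(x - 6) / 36
  L_2(x) = (x + 1)(x - 2)(x - 6) / -18
  L_3(x) = (x + 1)(x - 2)(x - 5) / 28
Then p(x) = 6·L_0(x) - 42·L_1(x) - 756·L_2(x) - 1310·L_3(x).
Expanding and collecting terms gives p(x) = -6x^3 - x^2 + 3x + 4.
Check: p(2) = -42. ✓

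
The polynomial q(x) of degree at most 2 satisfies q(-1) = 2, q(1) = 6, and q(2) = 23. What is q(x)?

Write q(x) = ax^2 + bx + c. Substituting each data point gives a linear system:
  a - b + c = 2
  a + b + c = 6
  4a + 2b + c = 23
Solving the system yields a = 5, b = 2, c = -1.
So q(x) = 5x^2 + 2x - 1.
Check: q(1) = 6. ✓

q(x) = 5x^2 + 2x - 1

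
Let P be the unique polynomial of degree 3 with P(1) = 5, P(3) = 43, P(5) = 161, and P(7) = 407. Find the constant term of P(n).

1

Write P(n) = an^3 + bn^2 + cn + d. Substituting each data point gives a linear system:
  a + b + c + d = 5
  27a + 9b + 3c + d = 43
  125a + 25b + 5c + d = 161
  343a + 49b + 7c + d = 407
Solving the system yields a = 1, b = 1, c = 2, d = 1.
So P(n) = n^3 + n^2 + 2n + 1.
The constant term is 1.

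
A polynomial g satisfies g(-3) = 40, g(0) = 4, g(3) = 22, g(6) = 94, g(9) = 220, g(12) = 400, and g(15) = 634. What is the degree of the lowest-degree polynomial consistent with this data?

2

Forward differences of the values at t = -3, 0, 3, 6, 9, 12, 15:
  g  : 40  4  22  94  220  400  634
  Δ  : -36  18  72  126  180  234
  Δ^2: 54  54  54  54  54
  Δ^3: 0  0  0  0
  Δ^4: 0  0  0
  Δ^5: 0  0
  Δ^6: 0
The second differences are constant (54) and nonzero, while all higher differences vanish, so the minimal degree is 2.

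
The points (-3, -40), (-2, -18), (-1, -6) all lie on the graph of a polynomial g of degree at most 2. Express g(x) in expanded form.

g(x) = -5x^2 - 3x - 4

Write g(x) = ax^2 + bx + c. Substituting each data point gives a linear system:
  9a - 3b + c = -40
  4a - 2b + c = -18
  a - b + c = -6
Solving the system yields a = -5, b = -3, c = -4.
So g(x) = -5x² - 3x - 4.
Check: g(-1) = -6. ✓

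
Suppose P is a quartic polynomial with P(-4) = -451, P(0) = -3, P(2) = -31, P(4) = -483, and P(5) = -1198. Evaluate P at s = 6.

-2511

Write P(s) = as^4 + bs^3 + cs^2 + ds + e. Substituting each data point gives a linear system:
  256a - 64b + 16c - 4d + e = -451
  e = -3
  16a + 8b + 4c + 2d + e = -31
  256a + 64b + 16c + 4d + e = -483
  625a + 125b + 25c + 5d + e = -1198
Solving the system yields a = -2, b = 0, c = 3, d = -4, e = -3.
So P(s) = -2s^4 + 3s^2 - 4s - 3.
Then P(6) = -2511.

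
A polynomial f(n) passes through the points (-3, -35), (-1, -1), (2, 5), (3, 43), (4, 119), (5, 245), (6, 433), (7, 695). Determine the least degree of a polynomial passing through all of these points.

3

Divided differences on the nodes -3, -1, 2, 3, 4, 5, 6, 7:
  order 0: -35  -1  5  43  119  245  433  695
  order 1: 17  2  38  76  126  188  262
  order 2: -3  9  19  25  31  37
  order 3: 2  2  2  2  2
  order 4: 0  0  0  0
  order 5: 0  0  0
  order 6: 0  0
  order 7: 0
The order-3 divided differences are all 2 (nonzero) and every higher order vanishes, so the data lies on a polynomial of degree exactly 3.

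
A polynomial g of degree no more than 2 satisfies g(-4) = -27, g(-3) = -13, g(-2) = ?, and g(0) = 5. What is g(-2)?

-3

The 3 known points determine the degree-2 polynomial uniquely.
Write g(x) = ax^2 + bx + c. Substituting each data point gives a linear system:
  16a - 4b + c = -27
  9a - 3b + c = -13
  c = 5
Solving the system yields a = -2, b = 0, c = 5.
So g(x) = -2x^2 + 5.
Then g(-2) = -3.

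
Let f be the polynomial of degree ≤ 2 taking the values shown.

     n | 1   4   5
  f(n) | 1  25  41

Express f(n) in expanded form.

Using the Lagrange interpolation formula with nodes 1, 4, 5:
  L_0(n) = (n - 4)(n - 5) / 12
  L_1(n) = (n - 1)(n - 5) / -3
  L_2(n) = (n - 1)(n - 4) / 4
Then f(n) = 1·L_0(n) + 25·L_1(n) + 41·L_2(n).
Expanding and collecting terms gives f(n) = 2n^2 - 2n + 1.
Check: f(1) = 1. ✓

f(n) = 2n^2 - 2n + 1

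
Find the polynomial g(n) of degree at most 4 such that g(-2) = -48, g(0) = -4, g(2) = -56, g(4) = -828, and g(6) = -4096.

g(n) = -3n^4 - n^3 + 2n - 4

Write g(n) = an^4 + bn^3 + cn^2 + dn + e. Substituting each data point gives a linear system:
  16a - 8b + 4c - 2d + e = -48
  e = -4
  16a + 8b + 4c + 2d + e = -56
  256a + 64b + 16c + 4d + e = -828
  1296a + 216b + 36c + 6d + e = -4096
Solving the system yields a = -3, b = -1, c = 0, d = 2, e = -4.
So g(n) = -3n^4 - n^3 + 2n - 4.
Check: g(4) = -828. ✓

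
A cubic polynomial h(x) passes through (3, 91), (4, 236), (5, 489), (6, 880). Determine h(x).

Write h(x) = ax^3 + bx^2 + cx + d. Substituting each data point gives a linear system:
  27a + 9b + 3c + d = 91
  64a + 16b + 4c + d = 236
  125a + 25b + 5c + d = 489
  216a + 36b + 6c + d = 880
Solving the system yields a = 5, b = -6, c = 2, d = 4.
So h(x) = 5x³ - 6x² + 2x + 4.
Check: h(6) = 880. ✓

h(x) = 5x^3 - 6x^2 + 2x + 4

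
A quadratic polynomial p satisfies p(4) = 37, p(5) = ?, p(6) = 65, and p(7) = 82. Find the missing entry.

On equispaced nodes a degree-2 polynomial has vanishing third forward difference, so
  - p(4) + 3·p(5) - 3·p(6) + p(7) = 0.
Substituting the known values and solving for p(5):
  3·p(5) = 150
  p(5) = 50.

50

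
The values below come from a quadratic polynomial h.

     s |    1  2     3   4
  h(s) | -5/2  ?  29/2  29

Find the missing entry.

4

The 3 known points determine the degree-2 polynomial uniquely.
Write h(s) = as^2 + bs + c. Substituting each data point gives a linear system:
  a + b + c = -5/2
  9a + 3b + c = 29/2
  16a + 4b + c = 29
Solving the system yields a = 2, b = 1/2, c = -5.
So h(s) = 2s² + (1/2)s - 5.
Then h(2) = 4.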